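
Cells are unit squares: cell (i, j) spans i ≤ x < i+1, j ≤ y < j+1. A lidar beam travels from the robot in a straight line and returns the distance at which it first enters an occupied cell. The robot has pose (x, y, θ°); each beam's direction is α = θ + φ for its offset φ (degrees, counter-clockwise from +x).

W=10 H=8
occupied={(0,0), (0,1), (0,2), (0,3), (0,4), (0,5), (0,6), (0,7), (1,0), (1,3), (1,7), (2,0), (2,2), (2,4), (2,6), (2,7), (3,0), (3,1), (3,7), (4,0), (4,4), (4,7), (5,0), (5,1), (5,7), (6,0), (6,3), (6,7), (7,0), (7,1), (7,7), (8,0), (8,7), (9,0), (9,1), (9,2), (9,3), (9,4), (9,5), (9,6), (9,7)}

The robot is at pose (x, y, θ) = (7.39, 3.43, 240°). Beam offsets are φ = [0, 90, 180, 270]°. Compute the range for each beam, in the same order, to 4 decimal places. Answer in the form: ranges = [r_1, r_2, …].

ranges = [2.7800, 1.8591, 3.2200, 0.4503]

beam 1: φ=0°, α=240°
  cosα=-0.5000 sinα=-0.8660 | (7,3) | tMaxX 0.7800 tMaxY 0.4965 | tΔX 2.0000 tΔY 1.1547
    t=0.4965 [y] (7,2)
    t=0.7800 [x] (6,2)
    t=1.6512 [y] (6,1)
    t=2.7800 [x] (5,1) — stop
  → r_1 = 2.7800
beam 2: φ=90°, α=330°
  cosα=0.8660 sinα=-0.5000 | (7,3) | tMaxX 0.7044 tMaxY 0.8600 | tΔX 1.1547 tΔY 2.0000
    t=0.7044 [x] (8,3)
    t=0.8600 [y] (8,2)
    t=1.8591 [x] (9,2) — stop
  → r_2 = 1.8591
beam 3: φ=180°, α=60°
  cosα=0.5000 sinα=0.8660 | (7,3) | tMaxX 1.2200 tMaxY 0.6582 | tΔX 2.0000 tΔY 1.1547
    t=0.6582 [y] (7,4)
    t=1.2200 [x] (8,4)
    t=1.8129 [y] (8,5)
    t=2.9676 [y] (8,6)
    t=3.2200 [x] (9,6) — stop
  → r_3 = 3.2200
beam 4: φ=270°, α=150°
  cosα=-0.8660 sinα=0.5000 | (7,3) | tMaxX 0.4503 tMaxY 1.1400 | tΔX 1.1547 tΔY 2.0000
    t=0.4503 [x] (6,3) — stop
  → r_4 = 0.4503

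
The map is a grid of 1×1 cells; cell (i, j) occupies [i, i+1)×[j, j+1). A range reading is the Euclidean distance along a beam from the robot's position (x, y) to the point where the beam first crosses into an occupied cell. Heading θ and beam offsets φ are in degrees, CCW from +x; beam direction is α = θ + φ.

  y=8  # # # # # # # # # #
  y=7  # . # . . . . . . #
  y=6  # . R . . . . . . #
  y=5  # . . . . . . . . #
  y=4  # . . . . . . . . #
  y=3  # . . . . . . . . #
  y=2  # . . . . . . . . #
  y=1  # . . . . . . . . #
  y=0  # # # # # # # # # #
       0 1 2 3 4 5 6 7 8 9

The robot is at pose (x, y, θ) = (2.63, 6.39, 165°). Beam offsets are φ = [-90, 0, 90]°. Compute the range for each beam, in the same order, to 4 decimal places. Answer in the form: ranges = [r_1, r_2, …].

ranges = [0.6315, 1.6875, 5.5801]

beam 1: φ=-90°, α=75°
  dir = (cos 75°, sin 75°) = (0.2588, 0.9659); from cell (2,6)
  next x-line at t=1.4296, next y-line at t=0.6315; Δt_x=3.8637, Δt_y=1.0353
    y: enter (2,7) at t=0.6315 ← occupied
  → r_1 = 0.6315
beam 2: φ=0°, α=165°
  dir = (cos 165°, sin 165°) = (-0.9659, 0.2588); from cell (2,6)
  next x-line at t=0.6522, next y-line at t=2.3569; Δt_x=1.0353, Δt_y=3.8637
    x: enter (1,6) at t=0.6522
    x: enter (0,6) at t=1.6875 ← occupied
  → r_2 = 1.6875
beam 3: φ=90°, α=255°
  dir = (cos 255°, sin 255°) = (-0.2588, -0.9659); from cell (2,6)
  next x-line at t=2.4341, next y-line at t=0.4038; Δt_x=3.8637, Δt_y=1.0353
    y: enter (2,5) at t=0.4038
    y: enter (2,4) at t=1.4390
    x: enter (1,4) at t=2.4341
    y: enter (1,3) at t=2.4743
    y: enter (1,2) at t=3.5096
    y: enter (1,1) at t=4.5449
    y: enter (1,0) at t=5.5801 ← occupied
  → r_3 = 5.5801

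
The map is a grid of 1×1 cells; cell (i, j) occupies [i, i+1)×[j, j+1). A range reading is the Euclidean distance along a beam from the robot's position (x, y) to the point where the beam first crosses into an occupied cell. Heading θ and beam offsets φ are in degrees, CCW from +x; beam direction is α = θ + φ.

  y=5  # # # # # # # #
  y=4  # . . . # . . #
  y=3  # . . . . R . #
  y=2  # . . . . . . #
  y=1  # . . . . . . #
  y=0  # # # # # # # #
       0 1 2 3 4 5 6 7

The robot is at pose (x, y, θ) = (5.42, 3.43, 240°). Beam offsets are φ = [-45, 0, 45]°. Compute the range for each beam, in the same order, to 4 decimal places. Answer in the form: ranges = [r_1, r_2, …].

ranges = [4.5759, 2.8059, 2.5157]

beam 1: φ=-45°, α=195°
  dir = (cos 195°, sin 195°) = (-0.9659, -0.2588); from cell (5,3)
  next x-line at t=0.4348, next y-line at t=1.6614; Δt_x=1.0353, Δt_y=3.8637
    x: enter (4,3) at t=0.4348
    x: enter (3,3) at t=1.4701
    y: enter (3,2) at t=1.6614
    x: enter (2,2) at t=2.5054
    x: enter (1,2) at t=3.5406
    x: enter (0,2) at t=4.5759 ← occupied
  → r_1 = 4.5759
beam 2: φ=0°, α=240°
  dir = (cos 240°, sin 240°) = (-0.5000, -0.8660); from cell (5,3)
  next x-line at t=0.8400, next y-line at t=0.4965; Δt_x=2.0000, Δt_y=1.1547
    y: enter (5,2) at t=0.4965
    x: enter (4,2) at t=0.8400
    y: enter (4,1) at t=1.6512
    y: enter (4,0) at t=2.8059 ← occupied
  → r_2 = 2.8059
beam 3: φ=45°, α=285°
  dir = (cos 285°, sin 285°) = (0.2588, -0.9659); from cell (5,3)
  next x-line at t=2.2409, next y-line at t=0.4452; Δt_x=3.8637, Δt_y=1.0353
    y: enter (5,2) at t=0.4452
    y: enter (5,1) at t=1.4804
    x: enter (6,1) at t=2.2409
    y: enter (6,0) at t=2.5157 ← occupied
  → r_3 = 2.5157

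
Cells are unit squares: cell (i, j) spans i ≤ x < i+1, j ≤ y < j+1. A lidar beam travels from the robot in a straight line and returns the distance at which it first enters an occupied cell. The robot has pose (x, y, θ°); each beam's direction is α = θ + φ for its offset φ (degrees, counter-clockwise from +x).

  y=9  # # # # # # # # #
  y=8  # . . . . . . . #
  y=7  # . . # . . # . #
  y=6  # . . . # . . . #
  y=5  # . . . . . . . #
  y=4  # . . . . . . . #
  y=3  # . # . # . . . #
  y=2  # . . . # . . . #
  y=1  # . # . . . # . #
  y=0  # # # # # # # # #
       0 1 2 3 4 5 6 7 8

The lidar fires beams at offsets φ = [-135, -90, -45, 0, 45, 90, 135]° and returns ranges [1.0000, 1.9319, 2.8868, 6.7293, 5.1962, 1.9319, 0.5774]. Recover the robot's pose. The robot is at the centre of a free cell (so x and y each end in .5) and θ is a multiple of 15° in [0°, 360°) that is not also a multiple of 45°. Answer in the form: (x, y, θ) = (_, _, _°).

Candidates: 48 free-cell centres × 16 headings = 768 poses. Raycast each; keep the one whose scan matches to 4 dp.
  (7.5, 6.5, 210°): beam 1 = 1.9319 ≠ 1.0000 ✗
  (5.5, 3.5, 150°): beam 1 = 2.5882 ≠ 1.0000 ✗
  (6.5, 8.5, 60°): beam 1 = 0.5176 ≠ 1.0000 ✗
  (6.5, 3.5, 15°): beam 1 = 2.8868 ≠ 1.0000 ✗
  …
  (7.5, 5.5, 195°): r_1=1.0000, r_2=1.9319, r_3=2.8868, r_4=6.7293, r_5=5.1962, r_6=1.9319, r_7=0.5774 — all match ✓
No second candidate reproduces the full scan.

(x, y, θ) = (7.5, 5.5, 195°)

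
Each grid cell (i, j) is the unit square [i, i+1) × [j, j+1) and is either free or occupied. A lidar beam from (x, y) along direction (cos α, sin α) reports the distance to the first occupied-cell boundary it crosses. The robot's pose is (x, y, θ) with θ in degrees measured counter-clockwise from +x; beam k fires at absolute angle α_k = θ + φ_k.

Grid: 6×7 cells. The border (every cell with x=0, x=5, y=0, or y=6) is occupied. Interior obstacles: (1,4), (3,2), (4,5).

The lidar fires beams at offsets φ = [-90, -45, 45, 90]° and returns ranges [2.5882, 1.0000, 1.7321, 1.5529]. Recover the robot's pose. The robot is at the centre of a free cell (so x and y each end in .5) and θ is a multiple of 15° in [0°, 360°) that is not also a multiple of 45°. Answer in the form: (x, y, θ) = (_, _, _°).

(x, y, θ) = (2.5, 1.5, 105°)

Candidates: 17 free-cell centres × 16 headings = 272 poses. Raycast each; keep the one whose scan matches to 4 dp.
  (1.5, 3.5, 105°): beam 1 = 3.6235 ≠ 2.5882 ✗
  (2.5, 2.5, 75°): beam 1 = 0.5176 ≠ 2.5882 ✗
  (2.5, 5.5, 30°): beam 1 = 2.8868 ≠ 2.5882 ✗
  (2.5, 4.5, 105°): beam 1 = 1.9319 ≠ 2.5882 ✗
  …
  (2.5, 1.5, 105°): r_1=2.5882, r_2=1.0000, r_3=1.7321, r_4=1.5529 — all match ✓
Unique over the lattice → pose = (2.5, 1.5, 105°).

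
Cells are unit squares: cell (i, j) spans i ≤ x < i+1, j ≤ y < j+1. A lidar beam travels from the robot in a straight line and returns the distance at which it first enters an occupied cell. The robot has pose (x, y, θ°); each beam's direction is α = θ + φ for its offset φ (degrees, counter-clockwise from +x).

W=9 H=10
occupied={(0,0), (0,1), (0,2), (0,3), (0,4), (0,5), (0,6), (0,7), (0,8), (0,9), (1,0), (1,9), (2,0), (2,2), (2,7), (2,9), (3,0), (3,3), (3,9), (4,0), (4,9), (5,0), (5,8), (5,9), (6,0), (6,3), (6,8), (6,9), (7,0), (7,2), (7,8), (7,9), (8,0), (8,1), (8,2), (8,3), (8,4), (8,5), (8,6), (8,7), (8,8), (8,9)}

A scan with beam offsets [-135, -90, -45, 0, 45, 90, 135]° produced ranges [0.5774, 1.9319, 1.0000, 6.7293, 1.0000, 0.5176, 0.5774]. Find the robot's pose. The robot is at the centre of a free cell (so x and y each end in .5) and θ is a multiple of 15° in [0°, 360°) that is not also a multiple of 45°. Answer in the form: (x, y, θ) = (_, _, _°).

(x, y, θ) = (1.5, 8.5, 345°)

Candidates: 48 free-cell centres × 16 headings = 768 poses. Raycast each; keep the one whose scan matches to 4 dp.
  (7.5, 5.5, 285°): beam 1 = 7.0000 ≠ 0.5774 ✗
  (7.5, 6.5, 15°): beam 1 = 2.8868 ≠ 0.5774 ✗
  (1.5, 7.5, 210°): beam 1 = 1.5529 ≠ 0.5774 ✗
  (1.5, 7.5, 150°): beam 1 = 0.5176 ≠ 0.5774 ✗
  (5.5, 7.5, 75°): beam 1 = 5.0000 ≠ 0.5774 ✗
  …
  (1.5, 8.5, 345°): r_1=0.5774, r_2=1.9319, r_3=1.0000, r_4=6.7293, r_5=1.0000, r_6=0.5176, r_7=0.5774 — all match ✓
Unique over the lattice → pose = (1.5, 8.5, 345°).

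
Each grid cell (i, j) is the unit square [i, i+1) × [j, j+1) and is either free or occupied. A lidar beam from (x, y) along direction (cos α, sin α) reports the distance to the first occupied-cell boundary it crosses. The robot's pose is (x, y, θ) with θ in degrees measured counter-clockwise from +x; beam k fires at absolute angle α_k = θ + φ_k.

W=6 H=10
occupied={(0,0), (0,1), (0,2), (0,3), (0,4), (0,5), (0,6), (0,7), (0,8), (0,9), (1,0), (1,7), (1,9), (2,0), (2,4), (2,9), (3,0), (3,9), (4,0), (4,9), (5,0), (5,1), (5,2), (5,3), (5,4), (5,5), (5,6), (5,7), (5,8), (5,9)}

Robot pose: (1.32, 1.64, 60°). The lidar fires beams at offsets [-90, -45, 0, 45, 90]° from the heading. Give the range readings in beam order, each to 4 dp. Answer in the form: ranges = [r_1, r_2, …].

beam 1: φ=-90°, α=330°
  direction (0.8660, -0.5000); cell (1,1); t to first gridline: x 0.7852, y 1.2800 (then +1.1547 / +2.0000)
    (2,1) via x @ 0.7852
    (2,0) via y @ 1.2800  # hit
  → r_1 = 1.2800
beam 2: φ=-45°, α=15°
  direction (0.9659, 0.2588); cell (1,1); t to first gridline: x 0.7040, y 1.3909 (then +1.0353 / +3.8637)
    (2,1) via x @ 0.7040
    (2,2) via y @ 1.3909
    (3,2) via x @ 1.7393
    (4,2) via x @ 2.7745
    (5,2) via x @ 3.8098  # hit
  → r_2 = 3.8098
beam 3: φ=0°, α=60°
  direction (0.5000, 0.8660); cell (1,1); t to first gridline: x 1.3600, y 0.4157 (then +2.0000 / +1.1547)
    (1,2) via y @ 0.4157
    (2,2) via x @ 1.3600
    (2,3) via y @ 1.5704
    (2,4) via y @ 2.7251  # hit
  → r_3 = 2.7251
beam 4: φ=45°, α=105°
  direction (-0.2588, 0.9659); cell (1,1); t to first gridline: x 1.2364, y 0.3727 (then +3.8637 / +1.0353)
    (1,2) via y @ 0.3727
    (0,2) via x @ 1.2364  # hit
  → r_4 = 1.2364
beam 5: φ=90°, α=150°
  direction (-0.8660, 0.5000); cell (1,1); t to first gridline: x 0.3695, y 0.7200 (then +1.1547 / +2.0000)
    (0,1) via x @ 0.3695  # hit
  → r_5 = 0.3695

ranges = [1.2800, 3.8098, 2.7251, 1.2364, 0.3695]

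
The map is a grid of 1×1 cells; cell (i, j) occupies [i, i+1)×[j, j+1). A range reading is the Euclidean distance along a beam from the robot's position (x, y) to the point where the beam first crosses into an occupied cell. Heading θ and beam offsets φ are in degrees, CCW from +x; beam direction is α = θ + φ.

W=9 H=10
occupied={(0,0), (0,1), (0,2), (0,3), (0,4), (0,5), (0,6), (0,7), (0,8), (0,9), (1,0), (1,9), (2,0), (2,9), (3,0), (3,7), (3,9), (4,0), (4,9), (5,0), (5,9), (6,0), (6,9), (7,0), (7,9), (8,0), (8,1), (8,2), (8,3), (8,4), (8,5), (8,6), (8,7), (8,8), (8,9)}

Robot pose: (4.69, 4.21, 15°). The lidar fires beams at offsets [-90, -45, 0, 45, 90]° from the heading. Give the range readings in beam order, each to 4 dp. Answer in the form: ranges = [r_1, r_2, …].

ranges = [3.3232, 3.8221, 3.4268, 5.5310, 2.8884]

beam 1: φ=-90°, α=285°
  dir = (cos 285°, sin 285°) = (0.2588, -0.9659); from cell (4,4)
  next x-line at t=1.1977, next y-line at t=0.2174; Δt_x=3.8637, Δt_y=1.0353
    y: enter (4,3) at t=0.2174
    x: enter (5,3) at t=1.1977
    y: enter (5,2) at t=1.2527
    y: enter (5,1) at t=2.2880
    y: enter (5,0) at t=3.3232 ← occupied
  → r_1 = 3.3232
beam 2: φ=-45°, α=330°
  dir = (cos 330°, sin 330°) = (0.8660, -0.5000); from cell (4,4)
  next x-line at t=0.3580, next y-line at t=0.4200; Δt_x=1.1547, Δt_y=2.0000
    x: enter (5,4) at t=0.3580
    y: enter (5,3) at t=0.4200
    x: enter (6,3) at t=1.5127
    y: enter (6,2) at t=2.4200
    x: enter (7,2) at t=2.6674
    x: enter (8,2) at t=3.8221 ← occupied
  → r_2 = 3.8221
beam 3: φ=0°, α=15°
  dir = (cos 15°, sin 15°) = (0.9659, 0.2588); from cell (4,4)
  next x-line at t=0.3209, next y-line at t=3.0523; Δt_x=1.0353, Δt_y=3.8637
    x: enter (5,4) at t=0.3209
    x: enter (6,4) at t=1.3562
    x: enter (7,4) at t=2.3915
    y: enter (7,5) at t=3.0523
    x: enter (8,5) at t=3.4268 ← occupied
  → r_3 = 3.4268
beam 4: φ=45°, α=60°
  dir = (cos 60°, sin 60°) = (0.5000, 0.8660); from cell (4,4)
  next x-line at t=0.6200, next y-line at t=0.9122; Δt_x=2.0000, Δt_y=1.1547
    x: enter (5,4) at t=0.6200
    y: enter (5,5) at t=0.9122
    y: enter (5,6) at t=2.0669
    x: enter (6,6) at t=2.6200
    y: enter (6,7) at t=3.2216
    y: enter (6,8) at t=4.3763
    x: enter (7,8) at t=4.6200
    y: enter (7,9) at t=5.5310 ← occupied
  → r_4 = 5.5310
beam 5: φ=90°, α=105°
  dir = (cos 105°, sin 105°) = (-0.2588, 0.9659); from cell (4,4)
  next x-line at t=2.6660, next y-line at t=0.8179; Δt_x=3.8637, Δt_y=1.0353
    y: enter (4,5) at t=0.8179
    y: enter (4,6) at t=1.8531
    x: enter (3,6) at t=2.6660
    y: enter (3,7) at t=2.8884 ← occupied
  → r_5 = 2.8884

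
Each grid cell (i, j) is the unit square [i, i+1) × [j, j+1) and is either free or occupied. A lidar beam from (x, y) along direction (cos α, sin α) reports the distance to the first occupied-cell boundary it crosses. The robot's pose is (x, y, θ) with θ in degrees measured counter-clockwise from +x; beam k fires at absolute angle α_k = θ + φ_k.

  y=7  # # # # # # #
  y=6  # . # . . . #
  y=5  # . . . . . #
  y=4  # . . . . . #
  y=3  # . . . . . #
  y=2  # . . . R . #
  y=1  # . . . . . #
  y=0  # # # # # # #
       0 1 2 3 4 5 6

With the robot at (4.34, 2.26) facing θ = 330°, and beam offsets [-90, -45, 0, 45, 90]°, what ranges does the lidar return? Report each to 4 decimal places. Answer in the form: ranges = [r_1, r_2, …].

ranges = [1.4549, 1.3044, 1.9168, 1.7186, 3.3200]

beam 1: φ=-90°, α=240°
  cosα=-0.5000 sinα=-0.8660 | (4,2) | tMaxX 0.6800 tMaxY 0.3002 | tΔX 2.0000 tΔY 1.1547
    t=0.3002 [y] (4,1)
    t=0.6800 [x] (3,1)
    t=1.4549 [y] (3,0) — stop
  → r_1 = 1.4549
beam 2: φ=-45°, α=285°
  cosα=0.2588 sinα=-0.9659 | (4,2) | tMaxX 2.5500 tMaxY 0.2692 | tΔX 3.8637 tΔY 1.0353
    t=0.2692 [y] (4,1)
    t=1.3044 [y] (4,0) — stop
  → r_2 = 1.3044
beam 3: φ=0°, α=330°
  cosα=0.8660 sinα=-0.5000 | (4,2) | tMaxX 0.7621 tMaxY 0.5200 | tΔX 1.1547 tΔY 2.0000
    t=0.5200 [y] (4,1)
    t=0.7621 [x] (5,1)
    t=1.9168 [x] (6,1) — stop
  → r_3 = 1.9168
beam 4: φ=45°, α=15°
  cosα=0.9659 sinα=0.2588 | (4,2) | tMaxX 0.6833 tMaxY 2.8591 | tΔX 1.0353 tΔY 3.8637
    t=0.6833 [x] (5,2)
    t=1.7186 [x] (6,2) — stop
  → r_4 = 1.7186
beam 5: φ=90°, α=60°
  cosα=0.5000 sinα=0.8660 | (4,2) | tMaxX 1.3200 tMaxY 0.8545 | tΔX 2.0000 tΔY 1.1547
    t=0.8545 [y] (4,3)
    t=1.3200 [x] (5,3)
    t=2.0092 [y] (5,4)
    t=3.1639 [y] (5,5)
    t=3.3200 [x] (6,5) — stop
  → r_5 = 3.3200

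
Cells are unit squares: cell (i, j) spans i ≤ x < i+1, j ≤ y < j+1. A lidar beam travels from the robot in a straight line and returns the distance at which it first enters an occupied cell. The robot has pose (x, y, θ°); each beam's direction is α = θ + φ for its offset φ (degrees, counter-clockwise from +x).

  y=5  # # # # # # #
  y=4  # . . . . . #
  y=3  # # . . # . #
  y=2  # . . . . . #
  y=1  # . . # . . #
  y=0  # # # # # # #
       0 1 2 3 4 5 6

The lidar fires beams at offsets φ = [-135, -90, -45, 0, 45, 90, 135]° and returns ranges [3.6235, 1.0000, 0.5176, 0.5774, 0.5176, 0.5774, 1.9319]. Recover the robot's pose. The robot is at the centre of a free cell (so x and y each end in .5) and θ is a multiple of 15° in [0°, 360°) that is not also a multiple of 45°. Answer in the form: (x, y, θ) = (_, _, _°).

(x, y, θ) = (5.5, 4.5, 30°)

Enumerate (i+0.5, j+0.5, θ) over the 17 free cells and 16 admissible headings. For each, cast all 7 beams and compare to the given ranges.
  (1.5, 2.5, 210°): beam 1 = 0.5176 ≠ 3.6235 ✗
  (5.5, 3.5, 255°): beam 1 = 1.7321 ≠ 3.6235 ✗
  (2.5, 2.5, 285°): beam 1 = 1.0000 ≠ 3.6235 ✗
  …
  (5.5, 4.5, 30°): r_1=3.6235, r_2=1.0000, r_3=0.5176, r_4=0.5774, r_5=0.5176, r_6=0.5774, r_7=1.9319 — all match ✓
No second candidate reproduces the full scan.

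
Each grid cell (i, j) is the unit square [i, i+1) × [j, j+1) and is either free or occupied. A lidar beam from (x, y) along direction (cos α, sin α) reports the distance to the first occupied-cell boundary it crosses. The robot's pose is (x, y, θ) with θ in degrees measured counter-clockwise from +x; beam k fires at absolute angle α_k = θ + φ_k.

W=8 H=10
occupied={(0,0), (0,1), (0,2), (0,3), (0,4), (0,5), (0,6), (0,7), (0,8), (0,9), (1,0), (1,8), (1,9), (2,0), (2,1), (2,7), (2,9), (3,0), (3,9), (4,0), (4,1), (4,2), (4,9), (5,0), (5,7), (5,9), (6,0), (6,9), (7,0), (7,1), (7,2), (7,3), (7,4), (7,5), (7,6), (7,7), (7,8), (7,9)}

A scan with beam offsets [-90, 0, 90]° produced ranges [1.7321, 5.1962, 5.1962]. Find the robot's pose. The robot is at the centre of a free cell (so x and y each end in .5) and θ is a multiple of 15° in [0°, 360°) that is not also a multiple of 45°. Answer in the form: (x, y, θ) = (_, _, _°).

(x, y, θ) = (5.5, 4.5, 120°)

Candidates: 42 free-cell centres × 16 headings = 672 poses. Raycast each; keep the one whose scan matches to 4 dp.
  (2.5, 8.5, 240°): beam 1 = 0.5774 ≠ 1.7321 ✗
  (5.5, 2.5, 240°): beam 1 = 0.5774 ≠ 1.7321 ✗
  (4.5, 6.5, 30°): beam 1 = 5.0000 ≠ 1.7321 ✗
  …
  (5.5, 4.5, 120°): r_1=1.7321, r_2=5.1962, r_3=5.1962 — all match ✓
Unique over the lattice → pose = (5.5, 4.5, 120°).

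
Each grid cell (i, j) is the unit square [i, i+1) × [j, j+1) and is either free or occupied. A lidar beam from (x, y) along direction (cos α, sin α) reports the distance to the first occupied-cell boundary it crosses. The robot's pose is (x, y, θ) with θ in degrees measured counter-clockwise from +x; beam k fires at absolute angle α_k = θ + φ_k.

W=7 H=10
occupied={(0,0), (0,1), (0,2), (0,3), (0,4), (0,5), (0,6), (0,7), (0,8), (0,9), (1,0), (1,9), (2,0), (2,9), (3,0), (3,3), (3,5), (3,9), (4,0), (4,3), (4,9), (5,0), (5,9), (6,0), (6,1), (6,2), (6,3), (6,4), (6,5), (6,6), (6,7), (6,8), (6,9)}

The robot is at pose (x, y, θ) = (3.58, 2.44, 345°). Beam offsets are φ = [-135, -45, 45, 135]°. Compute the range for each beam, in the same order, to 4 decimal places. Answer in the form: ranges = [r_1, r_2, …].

ranges = [2.8800, 1.6628, 1.1200, 0.6466]

beam 1: φ=-135°, α=210°
  cosα=-0.8660 sinα=-0.5000 | (3,2) | tMaxX 0.6697 tMaxY 0.8800 | tΔX 1.1547 tΔY 2.0000
    t=0.6697 [x] (2,2)
    t=0.8800 [y] (2,1)
    t=1.8244 [x] (1,1)
    t=2.8800 [y] (1,0) — stop
  → r_1 = 2.8800
beam 2: φ=-45°, α=300°
  cosα=0.5000 sinα=-0.8660 | (3,2) | tMaxX 0.8400 tMaxY 0.5081 | tΔX 2.0000 tΔY 1.1547
    t=0.5081 [y] (3,1)
    t=0.8400 [x] (4,1)
    t=1.6628 [y] (4,0) — stop
  → r_2 = 1.6628
beam 3: φ=45°, α=30°
  cosα=0.8660 sinα=0.5000 | (3,2) | tMaxX 0.4850 tMaxY 1.1200 | tΔX 1.1547 tΔY 2.0000
    t=0.4850 [x] (4,2)
    t=1.1200 [y] (4,3) — stop
  → r_3 = 1.1200
beam 4: φ=135°, α=120°
  cosα=-0.5000 sinα=0.8660 | (3,2) | tMaxX 1.1600 tMaxY 0.6466 | tΔX 2.0000 tΔY 1.1547
    t=0.6466 [y] (3,3) — stop
  → r_4 = 0.6466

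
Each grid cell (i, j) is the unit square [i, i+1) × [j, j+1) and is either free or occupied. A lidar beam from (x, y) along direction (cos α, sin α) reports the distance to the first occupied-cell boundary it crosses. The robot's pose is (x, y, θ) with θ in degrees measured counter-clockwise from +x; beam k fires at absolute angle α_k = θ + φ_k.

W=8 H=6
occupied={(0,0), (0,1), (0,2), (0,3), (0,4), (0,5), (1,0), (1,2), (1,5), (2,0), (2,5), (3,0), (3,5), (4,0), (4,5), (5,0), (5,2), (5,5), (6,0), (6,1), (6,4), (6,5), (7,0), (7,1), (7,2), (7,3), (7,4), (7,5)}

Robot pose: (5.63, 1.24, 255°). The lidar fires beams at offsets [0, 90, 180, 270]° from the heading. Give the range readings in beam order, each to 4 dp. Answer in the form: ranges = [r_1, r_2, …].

beam 1: φ=0°, α=255°
  d=(-0.2588,-0.9659)  start (5,1)  tX=2.4341 tY=0.2485  stride 1/|dx|=3.8637 1/|dy|=1.0353
    cross y-line → (5,0), t=0.2485 (wall)
  → r_1 = 0.2485
beam 2: φ=90°, α=345°
  d=(0.9659,-0.2588)  start (5,1)  tX=0.3831 tY=0.9273  stride 1/|dx|=1.0353 1/|dy|=3.8637
    cross x-line → (6,1), t=0.3831 (wall)
  → r_2 = 0.3831
beam 3: φ=180°, α=75°
  d=(0.2588,0.9659)  start (5,1)  tX=1.4296 tY=0.7868  stride 1/|dx|=3.8637 1/|dy|=1.0353
    cross y-line → (5,2), t=0.7868 (wall)
  → r_3 = 0.7868
beam 4: φ=270°, α=165°
  d=(-0.9659,0.2588)  start (5,1)  tX=0.6522 tY=2.9364  stride 1/|dx|=1.0353 1/|dy|=3.8637
    cross x-line → (4,1), t=0.6522
    cross x-line → (3,1), t=1.6875
    cross x-line → (2,1), t=2.7228
    cross y-line → (2,2), t=2.9364
    cross x-line → (1,2), t=3.7581 (wall)
  → r_4 = 3.7581

ranges = [0.2485, 0.3831, 0.7868, 3.7581]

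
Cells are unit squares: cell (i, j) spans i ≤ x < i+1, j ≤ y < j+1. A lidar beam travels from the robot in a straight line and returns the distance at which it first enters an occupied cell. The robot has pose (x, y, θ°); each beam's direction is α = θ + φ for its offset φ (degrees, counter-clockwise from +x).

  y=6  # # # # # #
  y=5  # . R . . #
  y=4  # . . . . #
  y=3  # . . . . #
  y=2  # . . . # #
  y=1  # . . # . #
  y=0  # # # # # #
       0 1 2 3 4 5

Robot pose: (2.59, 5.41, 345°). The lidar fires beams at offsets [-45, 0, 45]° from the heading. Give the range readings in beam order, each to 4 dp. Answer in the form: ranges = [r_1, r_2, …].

ranges = [2.8200, 2.4950, 1.1800]

beam 1: φ=-45°, α=300°
  cosα=0.5000 sinα=-0.8660 | (2,5) | tMaxX 0.8200 tMaxY 0.4734 | tΔX 2.0000 tΔY 1.1547
    t=0.4734 [y] (2,4)
    t=0.8200 [x] (3,4)
    t=1.6281 [y] (3,3)
    t=2.7828 [y] (3,2)
    t=2.8200 [x] (4,2) — stop
  → r_1 = 2.8200
beam 2: φ=0°, α=345°
  cosα=0.9659 sinα=-0.2588 | (2,5) | tMaxX 0.4245 tMaxY 1.5841 | tΔX 1.0353 tΔY 3.8637
    t=0.4245 [x] (3,5)
    t=1.4597 [x] (4,5)
    t=1.5841 [y] (4,4)
    t=2.4950 [x] (5,4) — stop
  → r_2 = 2.4950
beam 3: φ=45°, α=30°
  cosα=0.8660 sinα=0.5000 | (2,5) | tMaxX 0.4734 tMaxY 1.1800 | tΔX 1.1547 tΔY 2.0000
    t=0.4734 [x] (3,5)
    t=1.1800 [y] (3,6) — stop
  → r_3 = 1.1800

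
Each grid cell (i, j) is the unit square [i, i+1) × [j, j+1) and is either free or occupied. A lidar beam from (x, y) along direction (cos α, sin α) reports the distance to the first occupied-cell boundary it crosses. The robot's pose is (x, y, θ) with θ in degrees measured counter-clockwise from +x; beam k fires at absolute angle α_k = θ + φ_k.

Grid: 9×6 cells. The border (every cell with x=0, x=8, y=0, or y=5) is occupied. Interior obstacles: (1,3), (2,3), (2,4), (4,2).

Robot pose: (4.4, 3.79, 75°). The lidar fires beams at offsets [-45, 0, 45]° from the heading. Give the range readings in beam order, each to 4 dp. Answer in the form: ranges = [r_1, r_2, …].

beam 1: φ=-45°, α=30°
  d=(0.8660,0.5000)  start (4,3)  tX=0.6928 tY=0.4200  stride 1/|dx|=1.1547 1/|dy|=2.0000
    cross y-line → (4,4), t=0.4200
    cross x-line → (5,4), t=0.6928
    cross x-line → (6,4), t=1.8475
    cross y-line → (6,5), t=2.4200 (wall)
  → r_1 = 2.4200
beam 2: φ=0°, α=75°
  d=(0.2588,0.9659)  start (4,3)  tX=2.3182 tY=0.2174  stride 1/|dx|=3.8637 1/|dy|=1.0353
    cross y-line → (4,4), t=0.2174
    cross y-line → (4,5), t=1.2527 (wall)
  → r_2 = 1.2527
beam 3: φ=45°, α=120°
  d=(-0.5000,0.8660)  start (4,3)  tX=0.8000 tY=0.2425  stride 1/|dx|=2.0000 1/|dy|=1.1547
    cross y-line → (4,4), t=0.2425
    cross x-line → (3,4), t=0.8000
    cross y-line → (3,5), t=1.3972 (wall)
  → r_3 = 1.3972

ranges = [2.4200, 1.2527, 1.3972]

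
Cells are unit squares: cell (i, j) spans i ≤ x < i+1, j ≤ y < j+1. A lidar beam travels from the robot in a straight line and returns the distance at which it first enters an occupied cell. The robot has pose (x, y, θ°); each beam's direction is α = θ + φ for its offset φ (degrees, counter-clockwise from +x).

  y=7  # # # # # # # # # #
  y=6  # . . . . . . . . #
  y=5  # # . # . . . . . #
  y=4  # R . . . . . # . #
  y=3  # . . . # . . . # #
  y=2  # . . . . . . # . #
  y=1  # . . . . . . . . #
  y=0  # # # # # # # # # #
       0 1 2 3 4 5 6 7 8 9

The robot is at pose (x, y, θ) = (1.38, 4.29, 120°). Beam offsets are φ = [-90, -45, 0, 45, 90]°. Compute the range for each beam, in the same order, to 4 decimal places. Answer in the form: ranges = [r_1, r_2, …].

beam 1: φ=-90°, α=30°
  d=(0.8660,0.5000)  start (1,4)  tX=0.7159 tY=1.4200  stride 1/|dx|=1.1547 1/|dy|=2.0000
    cross x-line → (2,4), t=0.7159
    cross y-line → (2,5), t=1.4200
    cross x-line → (3,5), t=1.8706 (wall)
  → r_1 = 1.8706
beam 2: φ=-45°, α=75°
  d=(0.2588,0.9659)  start (1,4)  tX=2.3955 tY=0.7350  stride 1/|dx|=3.8637 1/|dy|=1.0353
    cross y-line → (1,5), t=0.7350 (wall)
  → r_2 = 0.7350
beam 3: φ=0°, α=120°
  d=(-0.5000,0.8660)  start (1,4)  tX=0.7600 tY=0.8198  stride 1/|dx|=2.0000 1/|dy|=1.1547
    cross x-line → (0,4), t=0.7600 (wall)
  → r_3 = 0.7600
beam 4: φ=45°, α=165°
  d=(-0.9659,0.2588)  start (1,4)  tX=0.3934 tY=2.7432  stride 1/|dx|=1.0353 1/|dy|=3.8637
    cross x-line → (0,4), t=0.3934 (wall)
  → r_4 = 0.3934
beam 5: φ=90°, α=210°
  d=(-0.8660,-0.5000)  start (1,4)  tX=0.4388 tY=0.5800  stride 1/|dx|=1.1547 1/|dy|=2.0000
    cross x-line → (0,4), t=0.4388 (wall)
  → r_5 = 0.4388

ranges = [1.8706, 0.7350, 0.7600, 0.3934, 0.4388]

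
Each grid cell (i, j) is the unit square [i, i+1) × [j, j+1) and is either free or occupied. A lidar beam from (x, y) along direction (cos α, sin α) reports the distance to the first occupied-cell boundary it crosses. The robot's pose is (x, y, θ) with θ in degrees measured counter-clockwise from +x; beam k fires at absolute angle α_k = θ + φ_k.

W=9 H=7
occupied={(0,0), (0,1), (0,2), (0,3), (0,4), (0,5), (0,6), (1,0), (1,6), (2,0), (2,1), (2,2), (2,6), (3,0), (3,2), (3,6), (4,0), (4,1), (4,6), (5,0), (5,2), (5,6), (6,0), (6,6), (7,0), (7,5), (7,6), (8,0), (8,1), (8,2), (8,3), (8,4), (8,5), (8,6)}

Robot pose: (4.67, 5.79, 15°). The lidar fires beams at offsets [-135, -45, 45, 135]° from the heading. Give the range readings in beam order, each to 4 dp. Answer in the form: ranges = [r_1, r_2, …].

ranges = [3.2216, 3.8452, 0.2425, 0.4200]

beam 1: φ=-135°, α=240°
  cosα=-0.5000 sinα=-0.8660 | (4,5) | tMaxX 1.3400 tMaxY 0.9122 | tΔX 2.0000 tΔY 1.1547
    t=0.9122 [y] (4,4)
    t=1.3400 [x] (3,4)
    t=2.0669 [y] (3,3)
    t=3.2216 [y] (3,2) — stop
  → r_1 = 3.2216
beam 2: φ=-45°, α=330°
  cosα=0.8660 sinα=-0.5000 | (4,5) | tMaxX 0.3811 tMaxY 1.5800 | tΔX 1.1547 tΔY 2.0000
    t=0.3811 [x] (5,5)
    t=1.5358 [x] (6,5)
    t=1.5800 [y] (6,4)
    t=2.6905 [x] (7,4)
    t=3.5800 [y] (7,3)
    t=3.8452 [x] (8,3) — stop
  → r_2 = 3.8452
beam 3: φ=45°, α=60°
  cosα=0.5000 sinα=0.8660 | (4,5) | tMaxX 0.6600 tMaxY 0.2425 | tΔX 2.0000 tΔY 1.1547
    t=0.2425 [y] (4,6) — stop
  → r_3 = 0.2425
beam 4: φ=135°, α=150°
  cosα=-0.8660 sinα=0.5000 | (4,5) | tMaxX 0.7736 tMaxY 0.4200 | tΔX 1.1547 tΔY 2.0000
    t=0.4200 [y] (4,6) — stop
  → r_4 = 0.4200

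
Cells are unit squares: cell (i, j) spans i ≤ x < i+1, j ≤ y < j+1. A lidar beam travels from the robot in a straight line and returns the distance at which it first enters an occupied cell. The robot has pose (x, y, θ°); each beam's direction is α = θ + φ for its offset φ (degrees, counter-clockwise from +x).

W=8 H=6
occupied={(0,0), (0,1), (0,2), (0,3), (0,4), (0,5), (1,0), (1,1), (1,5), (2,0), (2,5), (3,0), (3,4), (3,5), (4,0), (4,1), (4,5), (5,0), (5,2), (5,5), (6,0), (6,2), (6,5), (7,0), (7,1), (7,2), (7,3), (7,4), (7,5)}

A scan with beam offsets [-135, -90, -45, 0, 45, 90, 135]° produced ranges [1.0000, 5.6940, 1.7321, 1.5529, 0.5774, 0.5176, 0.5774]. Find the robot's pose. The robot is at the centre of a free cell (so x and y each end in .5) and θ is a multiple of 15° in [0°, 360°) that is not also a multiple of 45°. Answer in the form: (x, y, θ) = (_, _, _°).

(x, y, θ) = (6.5, 4.5, 285°)

Candidates: 19 free-cell centres × 16 headings = 304 poses. Raycast each; keep the one whose scan matches to 4 dp.
  (4.5, 4.5, 120°): beam 1 = 2.5882 ≠ 1.0000 ✗
  (2.5, 2.5, 285°): beam 1 = 1.7321 ≠ 1.0000 ✗
  (1.5, 3.5, 105°): beam 1 = 3.0000 ≠ 1.0000 ✗
  (4.5, 2.5, 210°): beam 1 = 2.5882 ≠ 1.0000 ✗
  …
  (6.5, 4.5, 285°): r_1=1.0000, r_2=5.6940, r_3=1.7321, r_4=1.5529, r_5=0.5774, r_6=0.5176, r_7=0.5774 — all match ✓
Only this pose fits every beam.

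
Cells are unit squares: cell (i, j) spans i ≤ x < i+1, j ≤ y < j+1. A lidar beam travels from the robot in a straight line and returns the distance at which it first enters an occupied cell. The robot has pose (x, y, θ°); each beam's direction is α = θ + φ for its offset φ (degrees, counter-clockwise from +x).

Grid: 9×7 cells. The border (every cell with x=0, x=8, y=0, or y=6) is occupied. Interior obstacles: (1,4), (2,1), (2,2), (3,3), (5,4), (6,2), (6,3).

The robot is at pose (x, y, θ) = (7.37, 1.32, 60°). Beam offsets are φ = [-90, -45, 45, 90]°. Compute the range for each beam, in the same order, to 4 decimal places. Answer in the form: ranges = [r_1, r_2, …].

ranges = [0.6400, 0.6522, 1.4296, 1.3600]

beam 1: φ=-90°, α=330°
  d=(0.8660,-0.5000)  start (7,1)  tX=0.7275 tY=0.6400  stride 1/|dx|=1.1547 1/|dy|=2.0000
    cross y-line → (7,0), t=0.6400 (wall)
  → r_1 = 0.6400
beam 2: φ=-45°, α=15°
  d=(0.9659,0.2588)  start (7,1)  tX=0.6522 tY=2.6273  stride 1/|dx|=1.0353 1/|dy|=3.8637
    cross x-line → (8,1), t=0.6522 (wall)
  → r_2 = 0.6522
beam 3: φ=45°, α=105°
  d=(-0.2588,0.9659)  start (7,1)  tX=1.4296 tY=0.7040  stride 1/|dx|=3.8637 1/|dy|=1.0353
    cross y-line → (7,2), t=0.7040
    cross x-line → (6,2), t=1.4296 (wall)
  → r_3 = 1.4296
beam 4: φ=90°, α=150°
  d=(-0.8660,0.5000)  start (7,1)  tX=0.4272 tY=1.3600  stride 1/|dx|=1.1547 1/|dy|=2.0000
    cross x-line → (6,1), t=0.4272
    cross y-line → (6,2), t=1.3600 (wall)
  → r_4 = 1.3600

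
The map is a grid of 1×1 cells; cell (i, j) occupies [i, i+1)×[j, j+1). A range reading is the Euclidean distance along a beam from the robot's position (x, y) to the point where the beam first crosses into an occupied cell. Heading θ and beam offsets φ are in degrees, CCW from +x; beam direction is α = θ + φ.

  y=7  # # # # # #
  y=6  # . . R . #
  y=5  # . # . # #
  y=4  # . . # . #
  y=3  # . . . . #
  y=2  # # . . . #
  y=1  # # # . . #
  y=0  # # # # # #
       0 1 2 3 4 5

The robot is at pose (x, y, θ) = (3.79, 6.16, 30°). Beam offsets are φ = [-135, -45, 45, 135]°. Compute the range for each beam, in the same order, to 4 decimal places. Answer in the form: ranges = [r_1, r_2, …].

ranges = [1.2009, 0.6182, 0.8696, 2.8884]

beam 1: φ=-135°, α=255°
  d=(-0.2588,-0.9659)  start (3,6)  tX=3.0523 tY=0.1656  stride 1/|dx|=3.8637 1/|dy|=1.0353
    cross y-line → (3,5), t=0.1656
    cross y-line → (3,4), t=1.2009 (wall)
  → r_1 = 1.2009
beam 2: φ=-45°, α=345°
  d=(0.9659,-0.2588)  start (3,6)  tX=0.2174 tY=0.6182  stride 1/|dx|=1.0353 1/|dy|=3.8637
    cross x-line → (4,6), t=0.2174
    cross y-line → (4,5), t=0.6182 (wall)
  → r_2 = 0.6182
beam 3: φ=45°, α=75°
  d=(0.2588,0.9659)  start (3,6)  tX=0.8114 tY=0.8696  stride 1/|dx|=3.8637 1/|dy|=1.0353
    cross x-line → (4,6), t=0.8114
    cross y-line → (4,7), t=0.8696 (wall)
  → r_3 = 0.8696
beam 4: φ=135°, α=165°
  d=(-0.9659,0.2588)  start (3,6)  tX=0.8179 tY=3.2455  stride 1/|dx|=1.0353 1/|dy|=3.8637
    cross x-line → (2,6), t=0.8179
    cross x-line → (1,6), t=1.8531
    cross x-line → (0,6), t=2.8884 (wall)
  → r_4 = 2.8884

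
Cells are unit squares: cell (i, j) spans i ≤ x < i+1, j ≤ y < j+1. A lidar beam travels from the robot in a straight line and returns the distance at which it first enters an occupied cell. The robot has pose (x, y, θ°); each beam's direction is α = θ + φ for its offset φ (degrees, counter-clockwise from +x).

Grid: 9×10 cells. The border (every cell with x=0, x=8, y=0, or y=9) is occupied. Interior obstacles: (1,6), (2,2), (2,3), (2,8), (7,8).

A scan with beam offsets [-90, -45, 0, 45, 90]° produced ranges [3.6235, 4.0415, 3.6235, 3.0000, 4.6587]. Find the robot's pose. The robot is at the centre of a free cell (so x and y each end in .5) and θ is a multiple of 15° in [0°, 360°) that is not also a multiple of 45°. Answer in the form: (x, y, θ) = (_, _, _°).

(x, y, θ) = (5.5, 5.5, 165°)

Candidates: 51 free-cell centres × 16 headings = 816 poses. Raycast each; keep the one whose scan matches to 4 dp.
  (3.5, 1.5, 15°): beam 1 = 0.5176 ≠ 3.6235 ✗
  (7.5, 6.5, 285°): beam 1 = 6.7293 ≠ 3.6235 ✗
  (5.5, 8.5, 210°): beam 1 = 0.5774 ≠ 3.6235 ✗
  (4.5, 3.5, 60°): beam 1 = 4.0415 ≠ 3.6235 ✗
  …
  (5.5, 5.5, 165°): r_1=3.6235, r_2=4.0415, r_3=3.6235, r_4=3.0000, r_5=4.6587 — all match ✓
No second candidate reproduces the full scan.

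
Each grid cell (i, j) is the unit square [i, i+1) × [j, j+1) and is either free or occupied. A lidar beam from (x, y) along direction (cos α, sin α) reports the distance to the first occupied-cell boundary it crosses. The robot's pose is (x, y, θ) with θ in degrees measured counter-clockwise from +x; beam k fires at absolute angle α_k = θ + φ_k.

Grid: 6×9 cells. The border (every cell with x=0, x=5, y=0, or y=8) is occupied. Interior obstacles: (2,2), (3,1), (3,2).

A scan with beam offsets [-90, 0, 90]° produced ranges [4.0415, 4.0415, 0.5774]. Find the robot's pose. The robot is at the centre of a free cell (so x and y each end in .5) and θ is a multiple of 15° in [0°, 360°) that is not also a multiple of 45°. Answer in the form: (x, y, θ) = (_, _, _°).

(x, y, θ) = (1.5, 4.5, 60°)

Candidates: 25 free-cell centres × 16 headings = 400 poses. Raycast each; keep the one whose scan matches to 4 dp.
  (1.5, 7.5, 300°): beam 1 = 0.5774 ≠ 4.0415 ✗
  (3.5, 3.5, 30°): beam 1 = 0.5774 ≠ 4.0415 ✗
  (2.5, 3.5, 15°): beam 1 = 0.5176 ≠ 4.0415 ✗
  (3.5, 6.5, 240°): beam 1 = 2.8868 ≠ 4.0415 ✗
  …
  (1.5, 4.5, 60°): r_1=4.0415, r_2=4.0415, r_3=0.5774 — all match ✓
Only this pose fits every beam.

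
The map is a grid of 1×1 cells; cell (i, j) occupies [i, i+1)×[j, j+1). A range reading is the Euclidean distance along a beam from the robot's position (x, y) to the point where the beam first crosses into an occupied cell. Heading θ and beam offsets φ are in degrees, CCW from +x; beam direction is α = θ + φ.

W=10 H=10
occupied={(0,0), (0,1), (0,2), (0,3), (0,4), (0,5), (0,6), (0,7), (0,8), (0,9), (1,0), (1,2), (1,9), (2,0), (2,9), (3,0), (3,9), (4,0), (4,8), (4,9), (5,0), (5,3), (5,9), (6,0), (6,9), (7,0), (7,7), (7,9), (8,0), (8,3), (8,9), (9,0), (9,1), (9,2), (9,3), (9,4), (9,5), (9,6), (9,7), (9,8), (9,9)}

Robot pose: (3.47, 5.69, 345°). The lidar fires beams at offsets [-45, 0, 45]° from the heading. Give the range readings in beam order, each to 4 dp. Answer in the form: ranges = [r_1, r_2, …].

beam 1: φ=-45°, α=300°
  direction (0.5000, -0.8660); cell (3,5); t to first gridline: x 1.0600, y 0.7967 (then +2.0000 / +1.1547)
    (3,4) via y @ 0.7967
    (4,4) via x @ 1.0600
    (4,3) via y @ 1.9514
    (5,3) via x @ 3.0600  # hit
  → r_1 = 3.0600
beam 2: φ=0°, α=345°
  direction (0.9659, -0.2588); cell (3,5); t to first gridline: x 0.5487, y 2.6660 (then +1.0353 / +3.8637)
    (4,5) via x @ 0.5487
    (5,5) via x @ 1.5840
    (6,5) via x @ 2.6192
    (6,4) via y @ 2.6660
    (7,4) via x @ 3.6545
    (8,4) via x @ 4.6898
    (9,4) via x @ 5.7251  # hit
  → r_2 = 5.7251
beam 3: φ=45°, α=30°
  direction (0.8660, 0.5000); cell (3,5); t to first gridline: x 0.6120, y 0.6200 (then +1.1547 / +2.0000)
    (4,5) via x @ 0.6120
    (4,6) via y @ 0.6200
    (5,6) via x @ 1.7667
    (5,7) via y @ 2.6200
    (6,7) via x @ 2.9214
    (7,7) via x @ 4.0761  # hit
  → r_3 = 4.0761

ranges = [3.0600, 5.7251, 4.0761]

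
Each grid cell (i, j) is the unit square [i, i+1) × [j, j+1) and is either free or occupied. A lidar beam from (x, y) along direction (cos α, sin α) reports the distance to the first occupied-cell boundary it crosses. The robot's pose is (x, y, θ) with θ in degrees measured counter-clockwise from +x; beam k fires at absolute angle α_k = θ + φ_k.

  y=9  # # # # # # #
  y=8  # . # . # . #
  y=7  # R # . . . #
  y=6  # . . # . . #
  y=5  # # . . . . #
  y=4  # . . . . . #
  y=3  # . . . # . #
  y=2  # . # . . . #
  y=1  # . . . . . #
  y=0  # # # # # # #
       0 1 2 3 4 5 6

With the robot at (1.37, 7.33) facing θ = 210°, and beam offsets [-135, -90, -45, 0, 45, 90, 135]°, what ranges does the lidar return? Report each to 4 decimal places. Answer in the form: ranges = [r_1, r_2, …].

beam 1: φ=-135°, α=75°
  direction (0.2588, 0.9659); cell (1,7); t to first gridline: x 2.4341, y 0.6936 (then +3.8637 / +1.0353)
    (1,8) via y @ 0.6936
    (1,9) via y @ 1.7289  # hit
  → r_1 = 1.7289
beam 2: φ=-90°, α=120°
  direction (-0.5000, 0.8660); cell (1,7); t to first gridline: x 0.7400, y 0.7736 (then +2.0000 / +1.1547)
    (0,7) via x @ 0.7400  # hit
  → r_2 = 0.7400
beam 3: φ=-45°, α=165°
  direction (-0.9659, 0.2588); cell (1,7); t to first gridline: x 0.3831, y 2.5887 (then +1.0353 / +3.8637)
    (0,7) via x @ 0.3831  # hit
  → r_3 = 0.3831
beam 4: φ=0°, α=210°
  direction (-0.8660, -0.5000); cell (1,7); t to first gridline: x 0.4272, y 0.6600 (then +1.1547 / +2.0000)
    (0,7) via x @ 0.4272  # hit
  → r_4 = 0.4272
beam 5: φ=45°, α=255°
  direction (-0.2588, -0.9659); cell (1,7); t to first gridline: x 1.4296, y 0.3416 (then +3.8637 / +1.0353)
    (1,6) via y @ 0.3416
    (1,5) via y @ 1.3769  # hit
  → r_5 = 1.3769
beam 6: φ=90°, α=300°
  direction (0.5000, -0.8660); cell (1,7); t to first gridline: x 1.2600, y 0.3811 (then +2.0000 / +1.1547)
    (1,6) via y @ 0.3811
    (2,6) via x @ 1.2600
    (2,5) via y @ 1.5358
    (2,4) via y @ 2.6905
    (3,4) via x @ 3.2600
    (3,3) via y @ 3.8452
    (3,2) via y @ 4.9999
    (4,2) via x @ 5.2600
    (4,1) via y @ 6.1546
    (5,1) via x @ 7.2600
    (5,0) via y @ 7.3093  # hit
  → r_6 = 7.3093
beam 7: φ=135°, α=345°
  direction (0.9659, -0.2588); cell (1,7); t to first gridline: x 0.6522, y 1.2750 (then +1.0353 / +3.8637)
    (2,7) via x @ 0.6522  # hit
  → r_7 = 0.6522

ranges = [1.7289, 0.7400, 0.3831, 0.4272, 1.3769, 7.3093, 0.6522]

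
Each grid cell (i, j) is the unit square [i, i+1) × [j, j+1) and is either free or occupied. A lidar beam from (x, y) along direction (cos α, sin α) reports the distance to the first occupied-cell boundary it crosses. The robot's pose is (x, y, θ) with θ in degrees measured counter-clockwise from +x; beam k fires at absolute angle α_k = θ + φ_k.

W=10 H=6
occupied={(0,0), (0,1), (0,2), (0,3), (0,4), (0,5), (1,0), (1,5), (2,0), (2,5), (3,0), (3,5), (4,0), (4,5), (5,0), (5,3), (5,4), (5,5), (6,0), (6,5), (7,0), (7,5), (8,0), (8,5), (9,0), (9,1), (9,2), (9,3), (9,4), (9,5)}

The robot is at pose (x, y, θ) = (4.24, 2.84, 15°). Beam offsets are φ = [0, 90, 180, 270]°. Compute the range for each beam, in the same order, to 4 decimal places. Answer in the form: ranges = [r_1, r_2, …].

beam 1: φ=0°, α=15°
  d=(0.9659,0.2588)  start (4,2)  tX=0.7868 tY=0.6182  stride 1/|dx|=1.0353 1/|dy|=3.8637
    cross y-line → (4,3), t=0.6182
    cross x-line → (5,3), t=0.7868 (wall)
  → r_1 = 0.7868
beam 2: φ=90°, α=105°
  d=(-0.2588,0.9659)  start (4,2)  tX=0.9273 tY=0.1656  stride 1/|dx|=3.8637 1/|dy|=1.0353
    cross y-line → (4,3), t=0.1656
    cross x-line → (3,3), t=0.9273
    cross y-line → (3,4), t=1.2009
    cross y-line → (3,5), t=2.2362 (wall)
  → r_2 = 2.2362
beam 3: φ=180°, α=195°
  d=(-0.9659,-0.2588)  start (4,2)  tX=0.2485 tY=3.2455  stride 1/|dx|=1.0353 1/|dy|=3.8637
    cross x-line → (3,2), t=0.2485
    cross x-line → (2,2), t=1.2837
    cross x-line → (1,2), t=2.3190
    cross y-line → (1,1), t=3.2455
    cross x-line → (0,1), t=3.3543 (wall)
  → r_3 = 3.3543
beam 4: φ=270°, α=285°
  d=(0.2588,-0.9659)  start (4,2)  tX=2.9364 tY=0.8696  stride 1/|dx|=3.8637 1/|dy|=1.0353
    cross y-line → (4,1), t=0.8696
    cross y-line → (4,0), t=1.9049 (wall)
  → r_4 = 1.9049

ranges = [0.7868, 2.2362, 3.3543, 1.9049]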